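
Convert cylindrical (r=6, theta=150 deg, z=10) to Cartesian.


x = 6 * cos(150) = -5.1962
y = 6 * sin(150) = 3
z = 10

(-5.1962, 3, 10)


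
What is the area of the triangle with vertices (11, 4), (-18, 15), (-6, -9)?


Area = |x1(y2-y3) + x2(y3-y1) + x3(y1-y2)| / 2
= |11*(15--9) + -18*(-9-4) + -6*(4-15)| / 2
= 282

282


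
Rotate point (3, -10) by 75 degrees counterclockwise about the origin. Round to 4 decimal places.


x' = 3*cos(75) - -10*sin(75) = 10.4357
y' = 3*sin(75) + -10*cos(75) = 0.3096

(10.4357, 0.3096)


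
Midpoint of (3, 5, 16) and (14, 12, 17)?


Midpoint = ((3+14)/2, (5+12)/2, (16+17)/2) = (8.5, 8.5, 16.5)

(8.5, 8.5, 16.5)


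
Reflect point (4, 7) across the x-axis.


Reflection across x-axis: (x, y) -> (x, -y)
(4, 7) -> (4, -7)

(4, -7)


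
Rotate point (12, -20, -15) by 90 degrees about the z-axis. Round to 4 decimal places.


x' = 12*cos(90) - -20*sin(90) = 20
y' = 12*sin(90) + -20*cos(90) = 12
z' = -15

(20, 12, -15)


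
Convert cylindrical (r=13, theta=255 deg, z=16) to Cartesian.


x = 13 * cos(255) = -3.3646
y = 13 * sin(255) = -12.557
z = 16

(-3.3646, -12.557, 16)


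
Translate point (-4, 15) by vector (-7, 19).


Translation: (x+dx, y+dy) = (-4+-7, 15+19) = (-11, 34)

(-11, 34)


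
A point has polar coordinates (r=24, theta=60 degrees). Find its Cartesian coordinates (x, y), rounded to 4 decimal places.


x = 24 * cos(60) = 12
y = 24 * sin(60) = 20.7846

(12, 20.7846)


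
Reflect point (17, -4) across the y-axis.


Reflection across y-axis: (x, y) -> (-x, y)
(17, -4) -> (-17, -4)

(-17, -4)


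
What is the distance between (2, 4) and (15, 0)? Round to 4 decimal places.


d = sqrt((15-2)^2 + (0-4)^2) = 13.6015

13.6015


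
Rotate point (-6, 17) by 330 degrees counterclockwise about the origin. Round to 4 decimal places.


x' = -6*cos(330) - 17*sin(330) = 3.3038
y' = -6*sin(330) + 17*cos(330) = 17.7224

(3.3038, 17.7224)


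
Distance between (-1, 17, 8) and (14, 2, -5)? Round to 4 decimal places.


d = sqrt((14--1)^2 + (2-17)^2 + (-5-8)^2) = 24.8797

24.8797


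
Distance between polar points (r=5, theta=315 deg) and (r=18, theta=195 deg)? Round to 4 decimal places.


d = sqrt(r1^2 + r2^2 - 2*r1*r2*cos(t2-t1))
d = sqrt(5^2 + 18^2 - 2*5*18*cos(195-315)) = 20.9523

20.9523


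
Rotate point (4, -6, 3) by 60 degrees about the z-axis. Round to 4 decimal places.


x' = 4*cos(60) - -6*sin(60) = 7.1962
y' = 4*sin(60) + -6*cos(60) = 0.4641
z' = 3

(7.1962, 0.4641, 3)


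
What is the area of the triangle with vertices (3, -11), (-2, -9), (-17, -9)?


Area = |x1(y2-y3) + x2(y3-y1) + x3(y1-y2)| / 2
= |3*(-9--9) + -2*(-9--11) + -17*(-11--9)| / 2
= 15

15


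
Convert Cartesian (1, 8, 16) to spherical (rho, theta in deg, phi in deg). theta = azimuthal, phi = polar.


rho = sqrt(1^2 + 8^2 + 16^2) = 17.9165
theta = atan2(8, 1) = 82.875 deg
phi = acos(16/17.9165) = 26.7431 deg

rho = 17.9165, theta = 82.875 deg, phi = 26.7431 deg


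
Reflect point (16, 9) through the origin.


Reflection through origin: (x, y) -> (-x, -y)
(16, 9) -> (-16, -9)

(-16, -9)


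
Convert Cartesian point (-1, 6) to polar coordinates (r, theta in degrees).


r = sqrt((-1)^2 + 6^2) = 6.0828
theta = atan2(6, -1) = 99.4623 degrees

r = 6.0828, theta = 99.4623 degrees


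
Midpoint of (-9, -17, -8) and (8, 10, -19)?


Midpoint = ((-9+8)/2, (-17+10)/2, (-8+-19)/2) = (-0.5, -3.5, -13.5)

(-0.5, -3.5, -13.5)


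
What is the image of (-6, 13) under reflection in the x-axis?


Reflection across x-axis: (x, y) -> (x, -y)
(-6, 13) -> (-6, -13)

(-6, -13)


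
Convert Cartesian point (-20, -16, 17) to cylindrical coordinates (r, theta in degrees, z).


r = sqrt((-20)^2 + (-16)^2) = 25.6125
theta = atan2(-16, -20) = 218.6598 deg
z = 17

r = 25.6125, theta = 218.6598 deg, z = 17


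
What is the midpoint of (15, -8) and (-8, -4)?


Midpoint = ((15+-8)/2, (-8+-4)/2) = (3.5, -6)

(3.5, -6)


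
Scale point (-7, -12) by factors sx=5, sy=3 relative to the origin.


Scaling: (x*sx, y*sy) = (-7*5, -12*3) = (-35, -36)

(-35, -36)


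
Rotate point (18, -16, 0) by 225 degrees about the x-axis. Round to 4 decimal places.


x' = 18
y' = -16*cos(225) - 0*sin(225) = 11.3137
z' = -16*sin(225) + 0*cos(225) = 11.3137

(18, 11.3137, 11.3137)


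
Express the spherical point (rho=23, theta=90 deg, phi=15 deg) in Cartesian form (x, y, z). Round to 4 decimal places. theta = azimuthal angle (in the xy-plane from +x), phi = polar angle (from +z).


x = 23 * sin(15) * cos(90) = 0
y = 23 * sin(15) * sin(90) = 5.9528
z = 23 * cos(15) = 22.2163

(0, 5.9528, 22.2163)


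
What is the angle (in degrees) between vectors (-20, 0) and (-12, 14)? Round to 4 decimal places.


dot = -20*-12 + 0*14 = 240
|u| = 20, |v| = 18.4391
cos(angle) = 0.6508
angle = 49.3987 degrees

49.3987 degrees


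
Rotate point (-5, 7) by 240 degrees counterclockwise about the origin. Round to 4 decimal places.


x' = -5*cos(240) - 7*sin(240) = 8.5622
y' = -5*sin(240) + 7*cos(240) = 0.8301

(8.5622, 0.8301)


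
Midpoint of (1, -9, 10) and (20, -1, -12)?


Midpoint = ((1+20)/2, (-9+-1)/2, (10+-12)/2) = (10.5, -5, -1)

(10.5, -5, -1)


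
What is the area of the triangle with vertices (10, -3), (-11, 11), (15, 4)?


Area = |x1(y2-y3) + x2(y3-y1) + x3(y1-y2)| / 2
= |10*(11-4) + -11*(4--3) + 15*(-3-11)| / 2
= 108.5

108.5


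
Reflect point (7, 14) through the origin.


Reflection through origin: (x, y) -> (-x, -y)
(7, 14) -> (-7, -14)

(-7, -14)


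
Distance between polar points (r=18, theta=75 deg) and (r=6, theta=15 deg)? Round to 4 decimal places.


d = sqrt(r1^2 + r2^2 - 2*r1*r2*cos(t2-t1))
d = sqrt(18^2 + 6^2 - 2*18*6*cos(15-75)) = 15.8745

15.8745


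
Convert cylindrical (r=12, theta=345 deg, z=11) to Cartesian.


x = 12 * cos(345) = 11.5911
y = 12 * sin(345) = -3.1058
z = 11

(11.5911, -3.1058, 11)


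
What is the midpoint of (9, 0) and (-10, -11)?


Midpoint = ((9+-10)/2, (0+-11)/2) = (-0.5, -5.5)

(-0.5, -5.5)


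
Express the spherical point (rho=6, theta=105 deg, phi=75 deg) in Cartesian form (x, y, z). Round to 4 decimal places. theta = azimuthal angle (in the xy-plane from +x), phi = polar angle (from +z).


x = 6 * sin(75) * cos(105) = -1.5
y = 6 * sin(75) * sin(105) = 5.5981
z = 6 * cos(75) = 1.5529

(-1.5, 5.5981, 1.5529)


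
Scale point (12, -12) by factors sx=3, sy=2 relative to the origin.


Scaling: (x*sx, y*sy) = (12*3, -12*2) = (36, -24)

(36, -24)


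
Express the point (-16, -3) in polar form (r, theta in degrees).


r = sqrt((-16)^2 + (-3)^2) = 16.2788
theta = atan2(-3, -16) = 190.6197 degrees

r = 16.2788, theta = 190.6197 degrees


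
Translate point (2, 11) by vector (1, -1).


Translation: (x+dx, y+dy) = (2+1, 11+-1) = (3, 10)

(3, 10)


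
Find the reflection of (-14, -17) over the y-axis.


Reflection across y-axis: (x, y) -> (-x, y)
(-14, -17) -> (14, -17)

(14, -17)


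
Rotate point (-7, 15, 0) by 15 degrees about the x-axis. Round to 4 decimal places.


x' = -7
y' = 15*cos(15) - 0*sin(15) = 14.4889
z' = 15*sin(15) + 0*cos(15) = 3.8823

(-7, 14.4889, 3.8823)


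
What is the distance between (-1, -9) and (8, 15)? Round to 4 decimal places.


d = sqrt((8--1)^2 + (15--9)^2) = 25.632

25.632


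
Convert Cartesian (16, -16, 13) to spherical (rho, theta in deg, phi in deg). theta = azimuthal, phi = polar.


rho = sqrt(16^2 + (-16)^2 + 13^2) = 26.096
theta = atan2(-16, 16) = 315 deg
phi = acos(13/26.096) = 60.1216 deg

rho = 26.096, theta = 315 deg, phi = 60.1216 deg


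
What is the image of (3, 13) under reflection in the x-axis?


Reflection across x-axis: (x, y) -> (x, -y)
(3, 13) -> (3, -13)

(3, -13)


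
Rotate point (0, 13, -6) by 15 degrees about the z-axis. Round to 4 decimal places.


x' = 0*cos(15) - 13*sin(15) = -3.3646
y' = 0*sin(15) + 13*cos(15) = 12.557
z' = -6

(-3.3646, 12.557, -6)


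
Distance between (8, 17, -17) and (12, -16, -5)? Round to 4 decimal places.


d = sqrt((12-8)^2 + (-16-17)^2 + (-5--17)^2) = 35.3412

35.3412


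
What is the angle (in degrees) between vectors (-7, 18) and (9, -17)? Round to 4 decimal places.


dot = -7*9 + 18*-17 = -369
|u| = 19.3132, |v| = 19.2354
cos(angle) = -0.9933
angle = 173.3532 degrees

173.3532 degrees


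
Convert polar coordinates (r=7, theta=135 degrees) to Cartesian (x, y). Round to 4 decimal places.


x = 7 * cos(135) = -4.9497
y = 7 * sin(135) = 4.9497

(-4.9497, 4.9497)


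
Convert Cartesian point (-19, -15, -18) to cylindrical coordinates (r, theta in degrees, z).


r = sqrt((-19)^2 + (-15)^2) = 24.2074
theta = atan2(-15, -19) = 218.2902 deg
z = -18

r = 24.2074, theta = 218.2902 deg, z = -18


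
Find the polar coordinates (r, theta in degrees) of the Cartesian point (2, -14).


r = sqrt(2^2 + (-14)^2) = 14.1421
theta = atan2(-14, 2) = 278.1301 degrees

r = 14.1421, theta = 278.1301 degrees


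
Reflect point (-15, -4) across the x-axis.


Reflection across x-axis: (x, y) -> (x, -y)
(-15, -4) -> (-15, 4)

(-15, 4)


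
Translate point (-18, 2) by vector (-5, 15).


Translation: (x+dx, y+dy) = (-18+-5, 2+15) = (-23, 17)

(-23, 17)


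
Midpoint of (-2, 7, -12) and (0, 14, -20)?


Midpoint = ((-2+0)/2, (7+14)/2, (-12+-20)/2) = (-1, 10.5, -16)

(-1, 10.5, -16)


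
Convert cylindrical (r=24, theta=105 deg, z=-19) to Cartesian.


x = 24 * cos(105) = -6.2117
y = 24 * sin(105) = 23.1822
z = -19

(-6.2117, 23.1822, -19)


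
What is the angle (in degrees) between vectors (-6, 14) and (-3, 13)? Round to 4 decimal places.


dot = -6*-3 + 14*13 = 200
|u| = 15.2315, |v| = 13.3417
cos(angle) = 0.9842
angle = 10.204 degrees

10.204 degrees


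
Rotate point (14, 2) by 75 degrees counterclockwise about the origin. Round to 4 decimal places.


x' = 14*cos(75) - 2*sin(75) = 1.6916
y' = 14*sin(75) + 2*cos(75) = 14.0406

(1.6916, 14.0406)


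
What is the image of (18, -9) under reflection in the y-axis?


Reflection across y-axis: (x, y) -> (-x, y)
(18, -9) -> (-18, -9)

(-18, -9)


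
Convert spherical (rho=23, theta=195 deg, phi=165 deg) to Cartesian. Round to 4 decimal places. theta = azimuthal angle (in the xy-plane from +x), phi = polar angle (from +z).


x = 23 * sin(165) * cos(195) = -5.75
y = 23 * sin(165) * sin(195) = -1.5407
z = 23 * cos(165) = -22.2163

(-5.75, -1.5407, -22.2163)


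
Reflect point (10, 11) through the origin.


Reflection through origin: (x, y) -> (-x, -y)
(10, 11) -> (-10, -11)

(-10, -11)


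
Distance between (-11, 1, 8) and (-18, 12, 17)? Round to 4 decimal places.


d = sqrt((-18--11)^2 + (12-1)^2 + (17-8)^2) = 15.843

15.843


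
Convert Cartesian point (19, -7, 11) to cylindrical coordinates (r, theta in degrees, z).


r = sqrt(19^2 + (-7)^2) = 20.2485
theta = atan2(-7, 19) = 339.7751 deg
z = 11

r = 20.2485, theta = 339.7751 deg, z = 11


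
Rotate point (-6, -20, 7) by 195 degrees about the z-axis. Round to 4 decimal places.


x' = -6*cos(195) - -20*sin(195) = 0.6192
y' = -6*sin(195) + -20*cos(195) = 20.8714
z' = 7

(0.6192, 20.8714, 7)


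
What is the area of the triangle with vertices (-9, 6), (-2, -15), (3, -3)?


Area = |x1(y2-y3) + x2(y3-y1) + x3(y1-y2)| / 2
= |-9*(-15--3) + -2*(-3-6) + 3*(6--15)| / 2
= 94.5

94.5


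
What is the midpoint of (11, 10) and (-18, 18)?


Midpoint = ((11+-18)/2, (10+18)/2) = (-3.5, 14)

(-3.5, 14)


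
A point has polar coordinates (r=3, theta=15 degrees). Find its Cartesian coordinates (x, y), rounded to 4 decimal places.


x = 3 * cos(15) = 2.8978
y = 3 * sin(15) = 0.7765

(2.8978, 0.7765)


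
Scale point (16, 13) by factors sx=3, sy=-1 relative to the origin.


Scaling: (x*sx, y*sy) = (16*3, 13*-1) = (48, -13)

(48, -13)


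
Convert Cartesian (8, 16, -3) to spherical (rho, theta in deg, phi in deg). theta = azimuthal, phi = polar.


rho = sqrt(8^2 + 16^2 + (-3)^2) = 18.1384
theta = atan2(16, 8) = 63.4349 deg
phi = acos(-3/18.1384) = 99.5202 deg

rho = 18.1384, theta = 63.4349 deg, phi = 99.5202 deg


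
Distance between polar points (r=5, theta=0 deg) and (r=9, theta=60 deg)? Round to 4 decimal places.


d = sqrt(r1^2 + r2^2 - 2*r1*r2*cos(t2-t1))
d = sqrt(5^2 + 9^2 - 2*5*9*cos(60-0)) = 7.8102

7.8102


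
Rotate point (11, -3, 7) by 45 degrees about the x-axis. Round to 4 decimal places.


x' = 11
y' = -3*cos(45) - 7*sin(45) = -7.0711
z' = -3*sin(45) + 7*cos(45) = 2.8284

(11, -7.0711, 2.8284)


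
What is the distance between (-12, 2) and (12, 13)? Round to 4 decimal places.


d = sqrt((12--12)^2 + (13-2)^2) = 26.4008

26.4008


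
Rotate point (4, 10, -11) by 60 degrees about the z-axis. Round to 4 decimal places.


x' = 4*cos(60) - 10*sin(60) = -6.6603
y' = 4*sin(60) + 10*cos(60) = 8.4641
z' = -11

(-6.6603, 8.4641, -11)


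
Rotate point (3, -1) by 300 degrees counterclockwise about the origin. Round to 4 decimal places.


x' = 3*cos(300) - -1*sin(300) = 0.634
y' = 3*sin(300) + -1*cos(300) = -3.0981

(0.634, -3.0981)


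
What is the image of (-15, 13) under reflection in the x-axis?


Reflection across x-axis: (x, y) -> (x, -y)
(-15, 13) -> (-15, -13)

(-15, -13)


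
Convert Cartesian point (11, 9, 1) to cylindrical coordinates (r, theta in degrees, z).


r = sqrt(11^2 + 9^2) = 14.2127
theta = atan2(9, 11) = 39.2894 deg
z = 1

r = 14.2127, theta = 39.2894 deg, z = 1


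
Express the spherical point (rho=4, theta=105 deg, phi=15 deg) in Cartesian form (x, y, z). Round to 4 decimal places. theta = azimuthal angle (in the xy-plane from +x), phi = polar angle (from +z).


x = 4 * sin(15) * cos(105) = -0.2679
y = 4 * sin(15) * sin(105) = 1
z = 4 * cos(15) = 3.8637

(-0.2679, 1, 3.8637)


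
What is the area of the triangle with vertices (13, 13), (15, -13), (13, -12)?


Area = |x1(y2-y3) + x2(y3-y1) + x3(y1-y2)| / 2
= |13*(-13--12) + 15*(-12-13) + 13*(13--13)| / 2
= 25

25


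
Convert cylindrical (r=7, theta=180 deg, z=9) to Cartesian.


x = 7 * cos(180) = -7
y = 7 * sin(180) = 0
z = 9

(-7, 0, 9)


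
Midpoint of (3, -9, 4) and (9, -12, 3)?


Midpoint = ((3+9)/2, (-9+-12)/2, (4+3)/2) = (6, -10.5, 3.5)

(6, -10.5, 3.5)


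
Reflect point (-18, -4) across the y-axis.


Reflection across y-axis: (x, y) -> (-x, y)
(-18, -4) -> (18, -4)

(18, -4)


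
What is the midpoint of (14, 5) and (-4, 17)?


Midpoint = ((14+-4)/2, (5+17)/2) = (5, 11)

(5, 11)


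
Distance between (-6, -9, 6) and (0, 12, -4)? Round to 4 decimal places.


d = sqrt((0--6)^2 + (12--9)^2 + (-4-6)^2) = 24.0208

24.0208


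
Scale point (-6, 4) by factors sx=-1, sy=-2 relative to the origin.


Scaling: (x*sx, y*sy) = (-6*-1, 4*-2) = (6, -8)

(6, -8)


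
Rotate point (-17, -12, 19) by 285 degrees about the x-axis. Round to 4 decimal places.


x' = -17
y' = -12*cos(285) - 19*sin(285) = 15.2468
z' = -12*sin(285) + 19*cos(285) = 16.5087

(-17, 15.2468, 16.5087)


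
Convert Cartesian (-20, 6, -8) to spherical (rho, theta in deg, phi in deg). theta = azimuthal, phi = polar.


rho = sqrt((-20)^2 + 6^2 + (-8)^2) = 22.3607
theta = atan2(6, -20) = 163.3008 deg
phi = acos(-8/22.3607) = 110.9634 deg

rho = 22.3607, theta = 163.3008 deg, phi = 110.9634 deg


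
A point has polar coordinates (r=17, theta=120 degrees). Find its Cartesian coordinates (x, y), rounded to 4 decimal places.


x = 17 * cos(120) = -8.5
y = 17 * sin(120) = 14.7224

(-8.5, 14.7224)


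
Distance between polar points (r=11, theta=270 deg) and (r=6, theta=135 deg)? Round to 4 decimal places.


d = sqrt(r1^2 + r2^2 - 2*r1*r2*cos(t2-t1))
d = sqrt(11^2 + 6^2 - 2*11*6*cos(135-270)) = 15.8221

15.8221


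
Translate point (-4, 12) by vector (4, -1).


Translation: (x+dx, y+dy) = (-4+4, 12+-1) = (0, 11)

(0, 11)


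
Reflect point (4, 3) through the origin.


Reflection through origin: (x, y) -> (-x, -y)
(4, 3) -> (-4, -3)

(-4, -3)


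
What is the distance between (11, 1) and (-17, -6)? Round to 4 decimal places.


d = sqrt((-17-11)^2 + (-6-1)^2) = 28.8617

28.8617


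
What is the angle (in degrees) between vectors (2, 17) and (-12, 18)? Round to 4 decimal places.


dot = 2*-12 + 17*18 = 282
|u| = 17.1172, |v| = 21.6333
cos(angle) = 0.7615
angle = 40.3999 degrees

40.3999 degrees


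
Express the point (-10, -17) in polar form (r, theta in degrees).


r = sqrt((-10)^2 + (-17)^2) = 19.7231
theta = atan2(-17, -10) = 239.5345 degrees

r = 19.7231, theta = 239.5345 degrees


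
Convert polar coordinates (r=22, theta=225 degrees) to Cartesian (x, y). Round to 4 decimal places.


x = 22 * cos(225) = -15.5563
y = 22 * sin(225) = -15.5563

(-15.5563, -15.5563)


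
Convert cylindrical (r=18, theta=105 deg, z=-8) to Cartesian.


x = 18 * cos(105) = -4.6587
y = 18 * sin(105) = 17.3867
z = -8

(-4.6587, 17.3867, -8)


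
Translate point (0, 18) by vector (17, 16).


Translation: (x+dx, y+dy) = (0+17, 18+16) = (17, 34)

(17, 34)


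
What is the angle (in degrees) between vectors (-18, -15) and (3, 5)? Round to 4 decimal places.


dot = -18*3 + -15*5 = -129
|u| = 23.4307, |v| = 5.831
cos(angle) = -0.9442
angle = 160.7693 degrees

160.7693 degrees


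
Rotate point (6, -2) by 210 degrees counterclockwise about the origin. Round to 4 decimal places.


x' = 6*cos(210) - -2*sin(210) = -6.1962
y' = 6*sin(210) + -2*cos(210) = -1.2679

(-6.1962, -1.2679)


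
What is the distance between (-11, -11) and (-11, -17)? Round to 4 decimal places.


d = sqrt((-11--11)^2 + (-17--11)^2) = 6

6


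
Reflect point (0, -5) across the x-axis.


Reflection across x-axis: (x, y) -> (x, -y)
(0, -5) -> (0, 5)

(0, 5)


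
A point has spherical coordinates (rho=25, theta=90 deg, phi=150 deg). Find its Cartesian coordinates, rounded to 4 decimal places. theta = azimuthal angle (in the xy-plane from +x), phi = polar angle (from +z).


x = 25 * sin(150) * cos(90) = 0
y = 25 * sin(150) * sin(90) = 12.5
z = 25 * cos(150) = -21.6506

(0, 12.5, -21.6506)


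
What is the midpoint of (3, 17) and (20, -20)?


Midpoint = ((3+20)/2, (17+-20)/2) = (11.5, -1.5)

(11.5, -1.5)


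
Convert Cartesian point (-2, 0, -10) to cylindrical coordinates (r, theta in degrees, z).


r = sqrt((-2)^2 + 0^2) = 2
theta = atan2(0, -2) = 180 deg
z = -10

r = 2, theta = 180 deg, z = -10


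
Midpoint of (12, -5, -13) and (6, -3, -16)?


Midpoint = ((12+6)/2, (-5+-3)/2, (-13+-16)/2) = (9, -4, -14.5)

(9, -4, -14.5)


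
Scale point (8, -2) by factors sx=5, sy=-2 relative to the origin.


Scaling: (x*sx, y*sy) = (8*5, -2*-2) = (40, 4)

(40, 4)


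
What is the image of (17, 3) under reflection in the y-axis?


Reflection across y-axis: (x, y) -> (-x, y)
(17, 3) -> (-17, 3)

(-17, 3)


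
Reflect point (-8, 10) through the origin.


Reflection through origin: (x, y) -> (-x, -y)
(-8, 10) -> (8, -10)

(8, -10)


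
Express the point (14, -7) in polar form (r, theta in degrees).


r = sqrt(14^2 + (-7)^2) = 15.6525
theta = atan2(-7, 14) = 333.4349 degrees

r = 15.6525, theta = 333.4349 degrees


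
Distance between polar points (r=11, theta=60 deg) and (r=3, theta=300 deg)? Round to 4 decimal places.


d = sqrt(r1^2 + r2^2 - 2*r1*r2*cos(t2-t1))
d = sqrt(11^2 + 3^2 - 2*11*3*cos(300-60)) = 12.7671

12.7671


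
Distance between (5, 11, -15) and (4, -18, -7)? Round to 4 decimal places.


d = sqrt((4-5)^2 + (-18-11)^2 + (-7--15)^2) = 30.0998

30.0998


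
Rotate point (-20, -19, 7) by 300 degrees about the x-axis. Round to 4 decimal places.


x' = -20
y' = -19*cos(300) - 7*sin(300) = -3.4378
z' = -19*sin(300) + 7*cos(300) = 19.9545

(-20, -3.4378, 19.9545)


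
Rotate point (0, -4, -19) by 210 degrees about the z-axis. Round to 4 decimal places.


x' = 0*cos(210) - -4*sin(210) = -2
y' = 0*sin(210) + -4*cos(210) = 3.4641
z' = -19

(-2, 3.4641, -19)


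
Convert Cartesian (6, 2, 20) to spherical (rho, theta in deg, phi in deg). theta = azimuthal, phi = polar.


rho = sqrt(6^2 + 2^2 + 20^2) = 20.9762
theta = atan2(2, 6) = 18.4349 deg
phi = acos(20/20.9762) = 17.5484 deg

rho = 20.9762, theta = 18.4349 deg, phi = 17.5484 deg


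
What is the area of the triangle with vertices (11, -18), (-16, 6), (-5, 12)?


Area = |x1(y2-y3) + x2(y3-y1) + x3(y1-y2)| / 2
= |11*(6-12) + -16*(12--18) + -5*(-18-6)| / 2
= 213

213


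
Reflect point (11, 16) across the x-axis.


Reflection across x-axis: (x, y) -> (x, -y)
(11, 16) -> (11, -16)

(11, -16)


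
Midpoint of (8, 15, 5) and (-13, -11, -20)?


Midpoint = ((8+-13)/2, (15+-11)/2, (5+-20)/2) = (-2.5, 2, -7.5)

(-2.5, 2, -7.5)


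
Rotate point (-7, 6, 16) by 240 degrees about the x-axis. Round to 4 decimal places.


x' = -7
y' = 6*cos(240) - 16*sin(240) = 10.8564
z' = 6*sin(240) + 16*cos(240) = -13.1962

(-7, 10.8564, -13.1962)


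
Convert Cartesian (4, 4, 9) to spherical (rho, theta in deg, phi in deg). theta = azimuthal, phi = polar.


rho = sqrt(4^2 + 4^2 + 9^2) = 10.6301
theta = atan2(4, 4) = 45 deg
phi = acos(9/10.6301) = 32.151 deg

rho = 10.6301, theta = 45 deg, phi = 32.151 deg


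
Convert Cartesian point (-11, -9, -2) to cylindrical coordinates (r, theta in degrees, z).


r = sqrt((-11)^2 + (-9)^2) = 14.2127
theta = atan2(-9, -11) = 219.2894 deg
z = -2

r = 14.2127, theta = 219.2894 deg, z = -2


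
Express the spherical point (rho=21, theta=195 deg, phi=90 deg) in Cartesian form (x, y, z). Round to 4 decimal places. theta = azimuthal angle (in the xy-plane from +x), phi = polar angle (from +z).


x = 21 * sin(90) * cos(195) = -20.2844
y = 21 * sin(90) * sin(195) = -5.4352
z = 21 * cos(90) = 0

(-20.2844, -5.4352, 0)


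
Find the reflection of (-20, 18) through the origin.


Reflection through origin: (x, y) -> (-x, -y)
(-20, 18) -> (20, -18)

(20, -18)


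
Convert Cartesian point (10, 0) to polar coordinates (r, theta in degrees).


r = sqrt(10^2 + 0^2) = 10
theta = atan2(0, 10) = 0 degrees

r = 10, theta = 0 degrees


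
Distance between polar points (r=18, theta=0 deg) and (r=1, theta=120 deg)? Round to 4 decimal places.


d = sqrt(r1^2 + r2^2 - 2*r1*r2*cos(t2-t1))
d = sqrt(18^2 + 1^2 - 2*18*1*cos(120-0)) = 18.5203

18.5203


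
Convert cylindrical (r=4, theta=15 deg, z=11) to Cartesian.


x = 4 * cos(15) = 3.8637
y = 4 * sin(15) = 1.0353
z = 11

(3.8637, 1.0353, 11)


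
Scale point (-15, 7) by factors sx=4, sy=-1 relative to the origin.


Scaling: (x*sx, y*sy) = (-15*4, 7*-1) = (-60, -7)

(-60, -7)


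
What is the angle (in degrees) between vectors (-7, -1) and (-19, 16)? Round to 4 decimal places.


dot = -7*-19 + -1*16 = 117
|u| = 7.0711, |v| = 24.8395
cos(angle) = 0.6661
angle = 48.231 degrees

48.231 degrees


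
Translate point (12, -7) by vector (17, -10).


Translation: (x+dx, y+dy) = (12+17, -7+-10) = (29, -17)

(29, -17)


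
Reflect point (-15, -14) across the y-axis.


Reflection across y-axis: (x, y) -> (-x, y)
(-15, -14) -> (15, -14)

(15, -14)


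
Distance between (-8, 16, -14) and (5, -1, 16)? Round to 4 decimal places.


d = sqrt((5--8)^2 + (-1-16)^2 + (16--14)^2) = 36.8511

36.8511


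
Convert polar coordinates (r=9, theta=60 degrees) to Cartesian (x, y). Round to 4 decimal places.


x = 9 * cos(60) = 4.5
y = 9 * sin(60) = 7.7942

(4.5, 7.7942)


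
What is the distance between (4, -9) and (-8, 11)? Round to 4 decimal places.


d = sqrt((-8-4)^2 + (11--9)^2) = 23.3238

23.3238


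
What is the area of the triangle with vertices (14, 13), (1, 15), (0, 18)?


Area = |x1(y2-y3) + x2(y3-y1) + x3(y1-y2)| / 2
= |14*(15-18) + 1*(18-13) + 0*(13-15)| / 2
= 18.5

18.5


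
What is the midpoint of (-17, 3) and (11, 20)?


Midpoint = ((-17+11)/2, (3+20)/2) = (-3, 11.5)

(-3, 11.5)


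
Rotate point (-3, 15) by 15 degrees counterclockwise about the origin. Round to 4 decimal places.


x' = -3*cos(15) - 15*sin(15) = -6.7801
y' = -3*sin(15) + 15*cos(15) = 13.7124

(-6.7801, 13.7124)


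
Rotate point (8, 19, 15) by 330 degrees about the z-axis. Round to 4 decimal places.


x' = 8*cos(330) - 19*sin(330) = 16.4282
y' = 8*sin(330) + 19*cos(330) = 12.4545
z' = 15

(16.4282, 12.4545, 15)


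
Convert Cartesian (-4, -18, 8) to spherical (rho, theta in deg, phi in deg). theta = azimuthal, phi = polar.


rho = sqrt((-4)^2 + (-18)^2 + 8^2) = 20.0998
theta = atan2(-18, -4) = 257.4712 deg
phi = acos(8/20.0998) = 66.5459 deg

rho = 20.0998, theta = 257.4712 deg, phi = 66.5459 deg


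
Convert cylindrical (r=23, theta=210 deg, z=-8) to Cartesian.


x = 23 * cos(210) = -19.9186
y = 23 * sin(210) = -11.5
z = -8

(-19.9186, -11.5, -8)


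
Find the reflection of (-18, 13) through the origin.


Reflection through origin: (x, y) -> (-x, -y)
(-18, 13) -> (18, -13)

(18, -13)


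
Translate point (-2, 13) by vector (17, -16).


Translation: (x+dx, y+dy) = (-2+17, 13+-16) = (15, -3)

(15, -3)


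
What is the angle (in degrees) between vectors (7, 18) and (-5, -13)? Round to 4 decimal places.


dot = 7*-5 + 18*-13 = -269
|u| = 19.3132, |v| = 13.9284
cos(angle) = -1
angle = 179.787 degrees

179.787 degrees


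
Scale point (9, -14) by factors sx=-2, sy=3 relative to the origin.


Scaling: (x*sx, y*sy) = (9*-2, -14*3) = (-18, -42)

(-18, -42)


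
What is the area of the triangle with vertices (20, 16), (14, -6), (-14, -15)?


Area = |x1(y2-y3) + x2(y3-y1) + x3(y1-y2)| / 2
= |20*(-6--15) + 14*(-15-16) + -14*(16--6)| / 2
= 281

281


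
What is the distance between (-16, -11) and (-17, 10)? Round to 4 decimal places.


d = sqrt((-17--16)^2 + (10--11)^2) = 21.0238

21.0238


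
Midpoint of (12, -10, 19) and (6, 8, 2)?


Midpoint = ((12+6)/2, (-10+8)/2, (19+2)/2) = (9, -1, 10.5)

(9, -1, 10.5)


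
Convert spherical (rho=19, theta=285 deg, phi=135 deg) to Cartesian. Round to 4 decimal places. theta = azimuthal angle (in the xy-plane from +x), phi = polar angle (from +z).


x = 19 * sin(135) * cos(285) = 3.4772
y = 19 * sin(135) * sin(285) = -12.9772
z = 19 * cos(135) = -13.435

(3.4772, -12.9772, -13.435)


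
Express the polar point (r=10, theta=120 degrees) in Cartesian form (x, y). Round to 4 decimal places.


x = 10 * cos(120) = -5
y = 10 * sin(120) = 8.6603

(-5, 8.6603)


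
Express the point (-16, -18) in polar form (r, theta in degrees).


r = sqrt((-16)^2 + (-18)^2) = 24.0832
theta = atan2(-18, -16) = 228.3665 degrees

r = 24.0832, theta = 228.3665 degrees


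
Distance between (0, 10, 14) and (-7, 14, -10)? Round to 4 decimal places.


d = sqrt((-7-0)^2 + (14-10)^2 + (-10-14)^2) = 25.318

25.318


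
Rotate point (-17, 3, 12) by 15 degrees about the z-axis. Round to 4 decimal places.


x' = -17*cos(15) - 3*sin(15) = -17.1972
y' = -17*sin(15) + 3*cos(15) = -1.5021
z' = 12

(-17.1972, -1.5021, 12)


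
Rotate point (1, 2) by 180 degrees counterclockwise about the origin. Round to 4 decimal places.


x' = 1*cos(180) - 2*sin(180) = -1
y' = 1*sin(180) + 2*cos(180) = -2

(-1, -2)


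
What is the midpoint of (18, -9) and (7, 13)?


Midpoint = ((18+7)/2, (-9+13)/2) = (12.5, 2)

(12.5, 2)


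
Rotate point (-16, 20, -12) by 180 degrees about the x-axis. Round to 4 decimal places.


x' = -16
y' = 20*cos(180) - -12*sin(180) = -20
z' = 20*sin(180) + -12*cos(180) = 12

(-16, -20, 12)


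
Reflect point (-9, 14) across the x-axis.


Reflection across x-axis: (x, y) -> (x, -y)
(-9, 14) -> (-9, -14)

(-9, -14)


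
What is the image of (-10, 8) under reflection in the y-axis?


Reflection across y-axis: (x, y) -> (-x, y)
(-10, 8) -> (10, 8)

(10, 8)


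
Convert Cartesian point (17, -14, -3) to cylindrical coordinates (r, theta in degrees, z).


r = sqrt(17^2 + (-14)^2) = 22.0227
theta = atan2(-14, 17) = 320.5275 deg
z = -3

r = 22.0227, theta = 320.5275 deg, z = -3


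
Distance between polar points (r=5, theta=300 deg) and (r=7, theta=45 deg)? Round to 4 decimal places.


d = sqrt(r1^2 + r2^2 - 2*r1*r2*cos(t2-t1))
d = sqrt(5^2 + 7^2 - 2*5*7*cos(45-300)) = 9.5978

9.5978


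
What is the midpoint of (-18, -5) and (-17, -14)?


Midpoint = ((-18+-17)/2, (-5+-14)/2) = (-17.5, -9.5)

(-17.5, -9.5)


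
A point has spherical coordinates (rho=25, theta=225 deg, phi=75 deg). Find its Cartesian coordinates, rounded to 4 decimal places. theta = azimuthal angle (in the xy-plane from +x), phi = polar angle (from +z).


x = 25 * sin(75) * cos(225) = -17.0753
y = 25 * sin(75) * sin(225) = -17.0753
z = 25 * cos(75) = 6.4705

(-17.0753, -17.0753, 6.4705)


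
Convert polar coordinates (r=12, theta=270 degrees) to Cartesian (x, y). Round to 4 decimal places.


x = 12 * cos(270) = 0
y = 12 * sin(270) = -12

(0, -12)


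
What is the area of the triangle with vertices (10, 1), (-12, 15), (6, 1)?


Area = |x1(y2-y3) + x2(y3-y1) + x3(y1-y2)| / 2
= |10*(15-1) + -12*(1-1) + 6*(1-15)| / 2
= 28

28


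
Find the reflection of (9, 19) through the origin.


Reflection through origin: (x, y) -> (-x, -y)
(9, 19) -> (-9, -19)

(-9, -19)


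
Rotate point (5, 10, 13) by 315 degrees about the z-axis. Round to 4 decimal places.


x' = 5*cos(315) - 10*sin(315) = 10.6066
y' = 5*sin(315) + 10*cos(315) = 3.5355
z' = 13

(10.6066, 3.5355, 13)


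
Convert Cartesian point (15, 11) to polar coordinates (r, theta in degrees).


r = sqrt(15^2 + 11^2) = 18.6011
theta = atan2(11, 15) = 36.2538 degrees

r = 18.6011, theta = 36.2538 degrees


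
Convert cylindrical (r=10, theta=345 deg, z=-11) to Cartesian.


x = 10 * cos(345) = 9.6593
y = 10 * sin(345) = -2.5882
z = -11

(9.6593, -2.5882, -11)


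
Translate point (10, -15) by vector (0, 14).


Translation: (x+dx, y+dy) = (10+0, -15+14) = (10, -1)

(10, -1)


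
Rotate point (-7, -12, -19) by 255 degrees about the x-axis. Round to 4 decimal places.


x' = -7
y' = -12*cos(255) - -19*sin(255) = -15.2468
z' = -12*sin(255) + -19*cos(255) = 16.5087

(-7, -15.2468, 16.5087)


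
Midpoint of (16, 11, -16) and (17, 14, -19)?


Midpoint = ((16+17)/2, (11+14)/2, (-16+-19)/2) = (16.5, 12.5, -17.5)

(16.5, 12.5, -17.5)


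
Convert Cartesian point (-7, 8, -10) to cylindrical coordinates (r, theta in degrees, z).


r = sqrt((-7)^2 + 8^2) = 10.6301
theta = atan2(8, -7) = 131.1859 deg
z = -10

r = 10.6301, theta = 131.1859 deg, z = -10


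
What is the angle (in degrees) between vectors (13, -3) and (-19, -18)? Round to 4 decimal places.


dot = 13*-19 + -3*-18 = -193
|u| = 13.3417, |v| = 26.1725
cos(angle) = -0.5527
angle = 123.5535 degrees

123.5535 degrees


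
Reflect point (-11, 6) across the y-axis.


Reflection across y-axis: (x, y) -> (-x, y)
(-11, 6) -> (11, 6)

(11, 6)


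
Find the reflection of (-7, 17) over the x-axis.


Reflection across x-axis: (x, y) -> (x, -y)
(-7, 17) -> (-7, -17)

(-7, -17)


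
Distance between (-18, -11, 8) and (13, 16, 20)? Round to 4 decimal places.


d = sqrt((13--18)^2 + (16--11)^2 + (20-8)^2) = 42.8252

42.8252


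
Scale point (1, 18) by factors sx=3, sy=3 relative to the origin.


Scaling: (x*sx, y*sy) = (1*3, 18*3) = (3, 54)

(3, 54)


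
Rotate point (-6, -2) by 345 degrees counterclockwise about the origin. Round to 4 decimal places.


x' = -6*cos(345) - -2*sin(345) = -6.3132
y' = -6*sin(345) + -2*cos(345) = -0.3789

(-6.3132, -0.3789)


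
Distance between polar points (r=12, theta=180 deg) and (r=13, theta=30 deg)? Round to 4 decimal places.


d = sqrt(r1^2 + r2^2 - 2*r1*r2*cos(t2-t1))
d = sqrt(12^2 + 13^2 - 2*12*13*cos(30-180)) = 24.1495

24.1495


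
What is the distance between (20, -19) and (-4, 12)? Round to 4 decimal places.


d = sqrt((-4-20)^2 + (12--19)^2) = 39.2046

39.2046


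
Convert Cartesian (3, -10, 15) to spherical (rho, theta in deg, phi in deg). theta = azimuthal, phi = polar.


rho = sqrt(3^2 + (-10)^2 + 15^2) = 18.2757
theta = atan2(-10, 3) = 286.6992 deg
phi = acos(15/18.2757) = 34.8387 deg

rho = 18.2757, theta = 286.6992 deg, phi = 34.8387 deg


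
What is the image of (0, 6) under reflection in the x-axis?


Reflection across x-axis: (x, y) -> (x, -y)
(0, 6) -> (0, -6)

(0, -6)


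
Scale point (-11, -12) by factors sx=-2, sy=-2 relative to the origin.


Scaling: (x*sx, y*sy) = (-11*-2, -12*-2) = (22, 24)

(22, 24)


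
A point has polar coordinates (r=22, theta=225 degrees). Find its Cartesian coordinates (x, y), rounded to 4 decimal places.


x = 22 * cos(225) = -15.5563
y = 22 * sin(225) = -15.5563

(-15.5563, -15.5563)


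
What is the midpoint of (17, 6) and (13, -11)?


Midpoint = ((17+13)/2, (6+-11)/2) = (15, -2.5)

(15, -2.5)


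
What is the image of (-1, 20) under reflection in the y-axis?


Reflection across y-axis: (x, y) -> (-x, y)
(-1, 20) -> (1, 20)

(1, 20)


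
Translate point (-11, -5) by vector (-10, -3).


Translation: (x+dx, y+dy) = (-11+-10, -5+-3) = (-21, -8)

(-21, -8)


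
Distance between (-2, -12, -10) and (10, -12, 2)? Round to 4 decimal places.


d = sqrt((10--2)^2 + (-12--12)^2 + (2--10)^2) = 16.9706

16.9706


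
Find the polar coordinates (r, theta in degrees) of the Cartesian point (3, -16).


r = sqrt(3^2 + (-16)^2) = 16.2788
theta = atan2(-16, 3) = 280.6197 degrees

r = 16.2788, theta = 280.6197 degrees


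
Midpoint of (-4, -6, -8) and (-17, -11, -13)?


Midpoint = ((-4+-17)/2, (-6+-11)/2, (-8+-13)/2) = (-10.5, -8.5, -10.5)

(-10.5, -8.5, -10.5)


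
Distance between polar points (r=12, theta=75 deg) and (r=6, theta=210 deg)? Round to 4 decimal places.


d = sqrt(r1^2 + r2^2 - 2*r1*r2*cos(t2-t1))
d = sqrt(12^2 + 6^2 - 2*12*6*cos(210-75)) = 16.7876

16.7876


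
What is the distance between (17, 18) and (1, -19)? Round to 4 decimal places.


d = sqrt((1-17)^2 + (-19-18)^2) = 40.3113

40.3113


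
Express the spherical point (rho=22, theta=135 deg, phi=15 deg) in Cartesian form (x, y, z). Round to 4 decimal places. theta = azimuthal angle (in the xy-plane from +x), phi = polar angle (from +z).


x = 22 * sin(15) * cos(135) = -4.0263
y = 22 * sin(15) * sin(135) = 4.0263
z = 22 * cos(15) = 21.2504

(-4.0263, 4.0263, 21.2504)


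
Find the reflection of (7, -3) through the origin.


Reflection through origin: (x, y) -> (-x, -y)
(7, -3) -> (-7, 3)

(-7, 3)


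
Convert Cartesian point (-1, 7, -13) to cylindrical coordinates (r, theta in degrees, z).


r = sqrt((-1)^2 + 7^2) = 7.0711
theta = atan2(7, -1) = 98.1301 deg
z = -13

r = 7.0711, theta = 98.1301 deg, z = -13


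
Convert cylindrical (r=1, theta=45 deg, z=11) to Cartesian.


x = 1 * cos(45) = 0.7071
y = 1 * sin(45) = 0.7071
z = 11

(0.7071, 0.7071, 11)


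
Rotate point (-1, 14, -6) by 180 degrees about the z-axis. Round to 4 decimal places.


x' = -1*cos(180) - 14*sin(180) = 1
y' = -1*sin(180) + 14*cos(180) = -14
z' = -6

(1, -14, -6)


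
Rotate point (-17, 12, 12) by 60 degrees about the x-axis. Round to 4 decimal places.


x' = -17
y' = 12*cos(60) - 12*sin(60) = -4.3923
z' = 12*sin(60) + 12*cos(60) = 16.3923

(-17, -4.3923, 16.3923)


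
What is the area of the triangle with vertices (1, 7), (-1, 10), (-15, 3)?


Area = |x1(y2-y3) + x2(y3-y1) + x3(y1-y2)| / 2
= |1*(10-3) + -1*(3-7) + -15*(7-10)| / 2
= 28

28


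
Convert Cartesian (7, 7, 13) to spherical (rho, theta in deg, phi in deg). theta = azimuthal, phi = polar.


rho = sqrt(7^2 + 7^2 + 13^2) = 16.3401
theta = atan2(7, 7) = 45 deg
phi = acos(13/16.3401) = 37.2893 deg

rho = 16.3401, theta = 45 deg, phi = 37.2893 deg


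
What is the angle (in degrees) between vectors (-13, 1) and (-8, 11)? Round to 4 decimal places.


dot = -13*-8 + 1*11 = 115
|u| = 13.0384, |v| = 13.6015
cos(angle) = 0.6485
angle = 49.5739 degrees

49.5739 degrees


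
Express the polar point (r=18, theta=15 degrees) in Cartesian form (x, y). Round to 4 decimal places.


x = 18 * cos(15) = 17.3867
y = 18 * sin(15) = 4.6587

(17.3867, 4.6587)


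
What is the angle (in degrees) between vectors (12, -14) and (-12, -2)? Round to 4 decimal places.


dot = 12*-12 + -14*-2 = -116
|u| = 18.4391, |v| = 12.1655
cos(angle) = -0.5171
angle = 121.139 degrees

121.139 degrees


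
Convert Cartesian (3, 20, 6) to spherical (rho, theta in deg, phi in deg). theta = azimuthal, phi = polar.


rho = sqrt(3^2 + 20^2 + 6^2) = 21.095
theta = atan2(20, 3) = 81.4692 deg
phi = acos(6/21.095) = 73.4754 deg

rho = 21.095, theta = 81.4692 deg, phi = 73.4754 deg


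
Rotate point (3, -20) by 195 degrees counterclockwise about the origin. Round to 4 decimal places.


x' = 3*cos(195) - -20*sin(195) = -8.0742
y' = 3*sin(195) + -20*cos(195) = 18.5421

(-8.0742, 18.5421)


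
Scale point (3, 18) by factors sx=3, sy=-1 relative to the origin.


Scaling: (x*sx, y*sy) = (3*3, 18*-1) = (9, -18)

(9, -18)


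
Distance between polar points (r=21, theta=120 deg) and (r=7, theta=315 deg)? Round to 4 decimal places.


d = sqrt(r1^2 + r2^2 - 2*r1*r2*cos(t2-t1))
d = sqrt(21^2 + 7^2 - 2*21*7*cos(315-120)) = 27.8205

27.8205


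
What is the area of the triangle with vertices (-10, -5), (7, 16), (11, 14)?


Area = |x1(y2-y3) + x2(y3-y1) + x3(y1-y2)| / 2
= |-10*(16-14) + 7*(14--5) + 11*(-5-16)| / 2
= 59

59


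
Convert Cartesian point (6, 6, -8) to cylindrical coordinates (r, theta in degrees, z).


r = sqrt(6^2 + 6^2) = 8.4853
theta = atan2(6, 6) = 45 deg
z = -8

r = 8.4853, theta = 45 deg, z = -8


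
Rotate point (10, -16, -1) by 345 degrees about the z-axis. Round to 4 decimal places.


x' = 10*cos(345) - -16*sin(345) = 5.5182
y' = 10*sin(345) + -16*cos(345) = -18.043
z' = -1

(5.5182, -18.043, -1)


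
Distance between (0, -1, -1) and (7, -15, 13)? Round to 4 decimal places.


d = sqrt((7-0)^2 + (-15--1)^2 + (13--1)^2) = 21

21


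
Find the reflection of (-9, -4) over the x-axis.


Reflection across x-axis: (x, y) -> (x, -y)
(-9, -4) -> (-9, 4)

(-9, 4)


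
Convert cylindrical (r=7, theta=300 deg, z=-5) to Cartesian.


x = 7 * cos(300) = 3.5
y = 7 * sin(300) = -6.0622
z = -5

(3.5, -6.0622, -5)


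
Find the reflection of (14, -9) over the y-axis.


Reflection across y-axis: (x, y) -> (-x, y)
(14, -9) -> (-14, -9)

(-14, -9)


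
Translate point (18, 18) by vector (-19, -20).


Translation: (x+dx, y+dy) = (18+-19, 18+-20) = (-1, -2)

(-1, -2)


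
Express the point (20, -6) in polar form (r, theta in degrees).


r = sqrt(20^2 + (-6)^2) = 20.8806
theta = atan2(-6, 20) = 343.3008 degrees

r = 20.8806, theta = 343.3008 degrees


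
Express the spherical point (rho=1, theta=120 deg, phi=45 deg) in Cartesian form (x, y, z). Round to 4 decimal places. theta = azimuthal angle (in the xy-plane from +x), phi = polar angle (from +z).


x = 1 * sin(45) * cos(120) = -0.3536
y = 1 * sin(45) * sin(120) = 0.6124
z = 1 * cos(45) = 0.7071

(-0.3536, 0.6124, 0.7071)


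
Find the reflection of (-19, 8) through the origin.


Reflection through origin: (x, y) -> (-x, -y)
(-19, 8) -> (19, -8)

(19, -8)


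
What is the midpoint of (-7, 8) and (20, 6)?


Midpoint = ((-7+20)/2, (8+6)/2) = (6.5, 7)

(6.5, 7)


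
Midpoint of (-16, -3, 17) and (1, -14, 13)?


Midpoint = ((-16+1)/2, (-3+-14)/2, (17+13)/2) = (-7.5, -8.5, 15)

(-7.5, -8.5, 15)


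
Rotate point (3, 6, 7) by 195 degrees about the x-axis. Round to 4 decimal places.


x' = 3
y' = 6*cos(195) - 7*sin(195) = -3.9838
z' = 6*sin(195) + 7*cos(195) = -8.3144

(3, -3.9838, -8.3144)


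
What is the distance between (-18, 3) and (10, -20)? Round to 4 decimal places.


d = sqrt((10--18)^2 + (-20-3)^2) = 36.2353

36.2353
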